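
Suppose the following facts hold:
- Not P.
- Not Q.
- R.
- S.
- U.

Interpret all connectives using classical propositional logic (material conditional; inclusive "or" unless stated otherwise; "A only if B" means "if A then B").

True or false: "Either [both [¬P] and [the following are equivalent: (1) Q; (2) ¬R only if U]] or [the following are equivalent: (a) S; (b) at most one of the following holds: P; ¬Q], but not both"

Formalization: (not P and (Q iff (not R -> U))) xor (S iff (P nand not Q))

not P = not False = True
not R = not True = False
not R -> U = False -> True = True
Q iff (not R -> U) = False iff True = False
not P and (Q iff (not R -> U)) = True and False = False
not Q = not False = True
P nand not Q = False nand True = True
S iff (P nand not Q) = True iff True = True
(not P and (Q iff (not R -> U))) xor (S iff (P nand not Q)) = False xor True = True

True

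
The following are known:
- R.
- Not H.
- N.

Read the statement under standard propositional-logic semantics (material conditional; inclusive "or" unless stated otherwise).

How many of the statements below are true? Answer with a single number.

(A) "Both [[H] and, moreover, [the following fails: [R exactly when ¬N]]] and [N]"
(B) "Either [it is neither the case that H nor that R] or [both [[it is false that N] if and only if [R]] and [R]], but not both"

0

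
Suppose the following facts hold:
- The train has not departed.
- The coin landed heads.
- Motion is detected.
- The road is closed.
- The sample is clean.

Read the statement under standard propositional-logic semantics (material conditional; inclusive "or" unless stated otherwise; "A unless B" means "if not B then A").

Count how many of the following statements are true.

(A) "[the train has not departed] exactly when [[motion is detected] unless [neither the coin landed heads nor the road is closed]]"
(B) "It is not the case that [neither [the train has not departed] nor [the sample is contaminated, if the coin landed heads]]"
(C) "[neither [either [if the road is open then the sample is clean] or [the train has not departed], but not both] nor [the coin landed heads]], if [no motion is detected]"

3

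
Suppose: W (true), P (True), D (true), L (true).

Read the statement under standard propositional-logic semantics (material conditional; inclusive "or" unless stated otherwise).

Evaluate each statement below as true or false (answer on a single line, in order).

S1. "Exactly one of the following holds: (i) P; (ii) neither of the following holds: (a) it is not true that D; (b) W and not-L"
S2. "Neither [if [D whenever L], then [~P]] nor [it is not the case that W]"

S1 False, S2 True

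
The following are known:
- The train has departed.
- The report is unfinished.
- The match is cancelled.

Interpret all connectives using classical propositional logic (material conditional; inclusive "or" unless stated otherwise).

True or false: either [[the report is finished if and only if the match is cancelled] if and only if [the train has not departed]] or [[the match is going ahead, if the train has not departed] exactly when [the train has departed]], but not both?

false

Let Q = "the report is finished" (F), V = "the match is cancelled" (T), N = "the train has departed" (T).
This is ((Q <-> V) <-> ~N) xor ((~N -> ~V) <-> N).

Q <-> V = F <-> T = F
~N = ~T = F
(Q <-> V) <-> ~N = F <-> F = T
~N = ~T = F
~V = ~T = F
~N -> ~V = F -> F = T
(~N -> ~V) <-> N = T <-> T = T
((Q <-> V) <-> ~N) xor ((~N -> ~V) <-> N) = T xor T = F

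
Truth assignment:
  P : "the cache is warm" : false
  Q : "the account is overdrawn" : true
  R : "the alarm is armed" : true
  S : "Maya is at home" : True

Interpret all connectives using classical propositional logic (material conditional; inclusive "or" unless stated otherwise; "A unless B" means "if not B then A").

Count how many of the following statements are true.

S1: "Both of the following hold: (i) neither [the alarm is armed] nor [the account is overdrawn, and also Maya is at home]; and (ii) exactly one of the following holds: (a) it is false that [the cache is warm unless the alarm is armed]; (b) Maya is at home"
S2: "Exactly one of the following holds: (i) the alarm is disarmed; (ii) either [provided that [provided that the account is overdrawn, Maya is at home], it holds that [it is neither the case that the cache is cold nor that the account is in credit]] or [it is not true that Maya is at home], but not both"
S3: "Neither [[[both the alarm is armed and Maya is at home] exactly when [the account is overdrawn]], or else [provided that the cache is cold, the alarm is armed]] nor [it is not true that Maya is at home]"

0

S1: Formalization: (R nor (Q and S)) and (not (P or R) xor S)

Q and S = True and True = True
R nor (Q and S) = True nor True = False
P or R = False or True = True
not (P or R) = not True = False
not (P or R) xor S = False xor True = True
(R nor (Q and S)) and (not (P or R) xor S) = False and True = False
Thus S1 is false.

S2: Parsed as not R xor (((Q -> S) -> (not P nor not Q)) xor not S)

not R = not True = False
Q -> S = True -> True = True
not P = not False = True
not Q = not True = False
not P nor not Q = True nor False = False
(Q -> S) -> (not P nor not Q) = True -> False = False
not S = not True = False
((Q -> S) -> (not P nor not Q)) xor not S = False xor False = False
not R xor (((Q -> S) -> (not P nor not Q)) xor not S) = False xor False = False
So S2 is false.

S3: Formalization: (((R and S) iff Q) or (not P -> R)) nor not S

R and S = True and True = True
(R and S) iff Q = True iff True = True
not P = not False = True
not P -> R = True -> True = True
((R and S) iff Q) or (not P -> R) = True or True = True
not S = not True = False
(((R and S) iff Q) or (not P -> R)) nor not S = True nor False = False
So S3 is false.

Count: 0.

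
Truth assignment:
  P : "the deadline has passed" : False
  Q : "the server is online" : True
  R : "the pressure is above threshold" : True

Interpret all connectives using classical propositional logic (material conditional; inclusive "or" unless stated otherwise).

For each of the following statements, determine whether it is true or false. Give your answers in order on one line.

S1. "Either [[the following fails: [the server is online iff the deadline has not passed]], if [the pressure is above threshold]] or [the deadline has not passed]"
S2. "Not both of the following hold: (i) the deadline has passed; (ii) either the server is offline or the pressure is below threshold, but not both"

S1 T; S2 T

S1: In symbols: (R -> not (Q iff not P)) or not P

not P = not False = True
Q iff not P = True iff True = True
not (Q iff not P) = not True = False
R -> not (Q iff not P) = True -> False = False
not P = not False = True
(R -> not (Q iff not P)) or not P = False or True = True
Thus S1 is true.

S2: This is P nand (not Q xor not R).

not Q = not True = False
not R = not True = False
not Q xor not R = False xor False = False
P nand (not Q xor not R) = False nand False = True
Thus S2 is true.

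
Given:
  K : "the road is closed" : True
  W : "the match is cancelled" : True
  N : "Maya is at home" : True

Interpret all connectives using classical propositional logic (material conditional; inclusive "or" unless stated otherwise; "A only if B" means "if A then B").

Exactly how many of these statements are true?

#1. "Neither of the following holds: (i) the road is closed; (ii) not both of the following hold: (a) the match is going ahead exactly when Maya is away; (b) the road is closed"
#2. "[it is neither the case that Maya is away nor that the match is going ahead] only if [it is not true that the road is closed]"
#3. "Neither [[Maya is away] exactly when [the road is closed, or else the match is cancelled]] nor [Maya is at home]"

0

#1: Formalization: K nor ((not W iff not N) nand K)

not W = not True = False
not N = not True = False
not W iff not N = False iff False = True
(not W iff not N) nand K = True nand True = False
K nor ((not W iff not N) nand K) = True nor False = False
Hence #1 is false.

#2: In symbols: (not N nor not W) -> not K

not N = not True = False
not W = not True = False
not N nor not W = False nor False = True
not K = not True = False
(not N nor not W) -> not K = True -> False = False
Thus #2 is false.

#3: Formalization: (not N iff (K or W)) nor N

not N = not True = False
K or W = True or True = True
not N iff (K or W) = False iff True = False
(not N iff (K or W)) nor N = False nor True = False
So #3 is false.

0 of the 3 statements are true (none).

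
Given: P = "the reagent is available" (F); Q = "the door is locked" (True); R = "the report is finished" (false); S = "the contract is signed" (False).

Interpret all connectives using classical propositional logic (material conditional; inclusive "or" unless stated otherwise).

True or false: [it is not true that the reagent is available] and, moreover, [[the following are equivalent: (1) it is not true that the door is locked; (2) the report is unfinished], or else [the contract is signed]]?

Parsed as not P and ((not Q iff not R) or S)

not P = not False = True
not Q = not True = False
not R = not False = True
not Q iff not R = False iff True = False
(not Q iff not R) or S = False or False = False
not P and ((not Q iff not R) or S) = True and False = False

false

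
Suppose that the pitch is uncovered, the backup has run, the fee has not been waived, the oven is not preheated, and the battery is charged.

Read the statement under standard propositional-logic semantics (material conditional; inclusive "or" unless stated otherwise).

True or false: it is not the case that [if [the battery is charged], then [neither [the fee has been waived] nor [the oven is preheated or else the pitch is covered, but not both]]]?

Let H = "the battery is charged" (T), L = "the fee has been waived" (F), D = "the oven is preheated" (F), U = "the pitch is covered" (F).
Parsed as ¬(H → (L ↓ (D ⊕ U)))

D ⊕ U = F ⊕ F = F
L ↓ (D ⊕ U) = F ↓ F = T
H → (L ↓ (D ⊕ U)) = T → T = T
¬(H → (L ↓ (D ⊕ U))) = ¬T = F

false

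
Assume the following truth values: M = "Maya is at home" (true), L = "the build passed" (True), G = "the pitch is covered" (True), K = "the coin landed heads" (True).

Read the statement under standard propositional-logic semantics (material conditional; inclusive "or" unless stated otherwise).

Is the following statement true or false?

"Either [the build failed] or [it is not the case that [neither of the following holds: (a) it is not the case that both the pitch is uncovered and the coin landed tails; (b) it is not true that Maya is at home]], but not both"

The statement is true.

Formalization: not L xor not ((not G nand not K) nor not M)

not L = not True = False
not G = not True = False
not K = not True = False
not G nand not K = False nand False = True
not M = not True = False
(not G nand not K) nor not M = True nor False = False
not ((not G nand not K) nor not M) = not False = True
not L xor not ((not G nand not K) nor not M) = False xor True = True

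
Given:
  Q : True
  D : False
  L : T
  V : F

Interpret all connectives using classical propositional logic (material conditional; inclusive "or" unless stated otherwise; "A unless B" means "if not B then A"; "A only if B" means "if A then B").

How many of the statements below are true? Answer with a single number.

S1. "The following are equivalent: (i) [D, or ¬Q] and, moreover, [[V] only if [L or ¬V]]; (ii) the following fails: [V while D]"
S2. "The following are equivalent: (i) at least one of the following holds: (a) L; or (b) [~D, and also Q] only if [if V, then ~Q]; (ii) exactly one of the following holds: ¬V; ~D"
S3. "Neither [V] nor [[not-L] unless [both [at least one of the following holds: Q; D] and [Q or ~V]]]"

0

S1: In symbols: ((D or not Q) and (V -> (L or not V))) iff not (V and D)

not Q = not True = False
D or not Q = False or False = False
not V = not False = True
L or not V = True or True = True
V -> (L or not V) = False -> True = True
(D or not Q) and (V -> (L or not V)) = False and True = False
V and D = False and False = False
not (V and D) = not False = True
((D or not Q) and (V -> (L or not V))) iff not (V and D) = False iff True = False
So S1 is false.

S2: This is (L or ((not D and Q) -> (V -> not Q))) iff (not V xor not D).

not D = not False = True
not D and Q = True and True = True
not Q = not True = False
V -> not Q = False -> False = True
(not D and Q) -> (V -> not Q) = True -> True = True
L or ((not D and Q) -> (V -> not Q)) = True or True = True
not V = not False = True
not D = not False = True
not V xor not D = True xor True = False
(L or ((not D and Q) -> (V -> not Q))) iff (not V xor not D) = True iff False = False
So S2 is false.

S3: Parsed as V nor (not L or ((Q or D) and (Q or not V)))

not L = not True = False
Q or D = True or False = True
not V = not False = True
Q or not V = True or True = True
(Q or D) and (Q or not V) = True and True = True
not L or ((Q or D) and (Q or not V)) = False or True = True
V nor (not L or ((Q or D) and (Q or not V))) = False nor True = False
So S3 is false.

Count: 0.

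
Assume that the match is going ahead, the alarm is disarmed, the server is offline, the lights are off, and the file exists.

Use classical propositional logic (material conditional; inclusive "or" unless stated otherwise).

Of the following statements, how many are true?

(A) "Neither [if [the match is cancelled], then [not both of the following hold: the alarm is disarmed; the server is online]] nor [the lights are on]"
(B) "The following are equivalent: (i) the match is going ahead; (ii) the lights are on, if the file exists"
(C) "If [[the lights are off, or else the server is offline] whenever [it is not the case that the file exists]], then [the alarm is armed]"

Let H = "the match is cancelled" (F), N = "the alarm is armed" (F), Q = "the server is online" (F), W = "the lights are on" (F), D = "the file exists" (T).

(A): Parsed as (H -> (~N nand Q)) nor W

~N = ~F = T
~N nand Q = T nand F = T
H -> (~N nand Q) = F -> T = T
(H -> (~N nand Q)) nor W = T nor F = F
Thus (A) is false.

(B): Formalization: ~H <-> (D -> W)

~H = ~F = T
D -> W = T -> F = F
~H <-> (D -> W) = T <-> F = F
Thus (B) is false.

(C): This is (~D -> (~W | ~Q)) -> N.

~D = ~T = F
~W = ~F = T
~Q = ~F = T
~W | ~Q = T | T = T
~D -> (~W | ~Q) = F -> T = T
(~D -> (~W | ~Q)) -> N = T -> F = F
Thus (C) is false.

0 of the 3 statements are true (none).

0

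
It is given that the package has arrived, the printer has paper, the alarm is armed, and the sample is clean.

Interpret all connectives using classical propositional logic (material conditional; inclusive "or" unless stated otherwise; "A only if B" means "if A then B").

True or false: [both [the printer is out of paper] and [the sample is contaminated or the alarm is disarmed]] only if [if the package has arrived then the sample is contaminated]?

Let M = "the printer has paper" (T), H = "the sample is contaminated" (F), K = "the alarm is armed" (T), W = "the package has arrived" (T).
Parsed as (~M & (H | ~K)) -> (W -> H)

~M = ~T = F
~K = ~T = F
H | ~K = F | F = F
~M & (H | ~K) = F & F = F
W -> H = T -> F = F
(~M & (H | ~K)) -> (W -> H) = F -> F = T

The statement is true.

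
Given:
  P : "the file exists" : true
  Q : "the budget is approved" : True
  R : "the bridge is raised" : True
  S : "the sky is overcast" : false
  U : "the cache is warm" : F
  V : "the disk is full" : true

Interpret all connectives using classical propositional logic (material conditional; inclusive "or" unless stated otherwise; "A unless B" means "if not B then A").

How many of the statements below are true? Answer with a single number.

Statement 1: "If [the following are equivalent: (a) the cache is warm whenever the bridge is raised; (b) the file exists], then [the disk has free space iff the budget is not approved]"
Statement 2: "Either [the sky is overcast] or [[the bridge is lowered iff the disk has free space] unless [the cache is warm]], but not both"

2

Statement 1: Parsed as ((R → U) ↔ P) → (¬V ↔ ¬Q)

R → U = T → F = F
(R → U) ↔ P = F ↔ T = F
¬V = ¬T = F
¬Q = ¬T = F
¬V ↔ ¬Q = F ↔ F = T
((R → U) ↔ P) → (¬V ↔ ¬Q) = F → T = T
Thus Statement 1 is true.

Statement 2: This is S ⊕ ((¬R ↔ ¬V) ∨ U).

¬R = ¬T = F
¬V = ¬T = F
¬R ↔ ¬V = F ↔ F = T
(¬R ↔ ¬V) ∨ U = T ∨ F = T
S ⊕ ((¬R ↔ ¬V) ∨ U) = F ⊕ T = T
So Statement 2 is true.

2 of the 2 statements are true (Statement 1, Statement 2).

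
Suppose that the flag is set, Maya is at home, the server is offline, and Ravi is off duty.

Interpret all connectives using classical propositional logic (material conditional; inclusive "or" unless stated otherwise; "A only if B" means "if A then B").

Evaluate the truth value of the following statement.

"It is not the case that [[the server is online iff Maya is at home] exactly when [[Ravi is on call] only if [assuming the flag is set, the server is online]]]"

True

Let U = "the server is online" (F), H = "Maya is at home" (T), S = "Ravi is on call" (F), R = "the flag is set" (T).
Parsed as ~((U <-> H) <-> (S -> (R -> U)))

U <-> H = F <-> T = F
R -> U = T -> F = F
S -> (R -> U) = F -> F = T
(U <-> H) <-> (S -> (R -> U)) = F <-> T = F
~((U <-> H) <-> (S -> (R -> U))) = ~F = T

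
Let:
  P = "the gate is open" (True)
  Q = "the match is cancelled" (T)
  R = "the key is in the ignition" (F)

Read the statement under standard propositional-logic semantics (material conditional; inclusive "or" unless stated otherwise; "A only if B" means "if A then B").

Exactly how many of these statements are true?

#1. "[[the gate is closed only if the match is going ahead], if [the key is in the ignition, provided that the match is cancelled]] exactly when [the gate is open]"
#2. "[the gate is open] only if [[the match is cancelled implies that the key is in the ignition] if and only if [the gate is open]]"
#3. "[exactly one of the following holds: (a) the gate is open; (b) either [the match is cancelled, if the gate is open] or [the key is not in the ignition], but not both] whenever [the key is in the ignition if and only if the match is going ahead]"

#1: Parsed as ((Q -> R) -> (~P -> ~Q)) <-> P

Q -> R = T -> F = F
~P = ~T = F
~Q = ~T = F
~P -> ~Q = F -> F = T
(Q -> R) -> (~P -> ~Q) = F -> T = T
((Q -> R) -> (~P -> ~Q)) <-> P = T <-> T = T
Thus #1 is true.

#2: Formalization: P -> ((Q -> R) <-> P)

Q -> R = T -> F = F
(Q -> R) <-> P = F <-> T = F
P -> ((Q -> R) <-> P) = T -> F = F
So #2 is false.

#3: Formalization: (R <-> ~Q) -> (P xor ((P -> Q) xor ~R))

~Q = ~T = F
R <-> ~Q = F <-> F = T
P -> Q = T -> T = T
~R = ~F = T
(P -> Q) xor ~R = T xor T = F
P xor ((P -> Q) xor ~R) = T xor F = T
(R <-> ~Q) -> (P xor ((P -> Q) xor ~R)) = T -> T = T
So #3 is true.

True statements: 2 (#1, #3).

2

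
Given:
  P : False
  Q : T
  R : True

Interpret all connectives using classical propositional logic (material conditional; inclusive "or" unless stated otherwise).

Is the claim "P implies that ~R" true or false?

Values: P=F, R=T.
Parsed as P → ¬R

¬R = ¬T = F
P → ¬R = F → F = T

true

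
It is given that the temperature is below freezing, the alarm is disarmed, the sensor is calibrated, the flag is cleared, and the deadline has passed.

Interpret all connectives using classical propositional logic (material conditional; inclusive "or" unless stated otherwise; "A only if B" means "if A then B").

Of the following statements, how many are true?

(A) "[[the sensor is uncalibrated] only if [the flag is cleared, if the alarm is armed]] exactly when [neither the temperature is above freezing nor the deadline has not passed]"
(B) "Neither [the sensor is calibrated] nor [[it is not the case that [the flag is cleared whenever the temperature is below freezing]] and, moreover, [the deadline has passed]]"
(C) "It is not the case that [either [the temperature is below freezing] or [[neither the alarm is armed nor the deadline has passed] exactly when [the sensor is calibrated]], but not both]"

1

Let P = "the sensor is calibrated" (T), N = "the alarm is armed" (F), G = "the flag is set" (F), R = "the temperature is below freezing" (T), D = "the deadline has passed" (T).

(A): Parsed as (~P -> (N -> ~G)) <-> (~R nor ~D)

~P = ~T = F
~G = ~F = T
N -> ~G = F -> T = T
~P -> (N -> ~G) = F -> T = T
~R = ~T = F
~D = ~T = F
~R nor ~D = F nor F = T
(~P -> (N -> ~G)) <-> (~R nor ~D) = T <-> T = T
So (A) is true.

(B): Parsed as P nor (~(R -> ~G) & D)

~G = ~F = T
R -> ~G = T -> T = T
~(R -> ~G) = ~T = F
~(R -> ~G) & D = F & T = F
P nor (~(R -> ~G) & D) = T nor F = F
So (B) is false.

(C): This is ~(R xor ((N nor D) <-> P)).

N nor D = F nor T = F
(N nor D) <-> P = F <-> T = F
R xor ((N nor D) <-> P) = T xor F = T
~(R xor ((N nor D) <-> P)) = ~T = F
So (C) is false.

1 of the 3 statements is true ((A)).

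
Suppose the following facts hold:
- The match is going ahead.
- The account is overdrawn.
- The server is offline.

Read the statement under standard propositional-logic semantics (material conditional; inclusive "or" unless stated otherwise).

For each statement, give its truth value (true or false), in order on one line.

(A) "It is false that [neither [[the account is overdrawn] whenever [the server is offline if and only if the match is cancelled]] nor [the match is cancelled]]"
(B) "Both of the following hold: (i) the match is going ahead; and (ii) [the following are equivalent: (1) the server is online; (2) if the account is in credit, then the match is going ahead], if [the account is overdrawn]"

Let R = "the server is online" (F), U = "the match is cancelled" (F), M = "the account is overdrawn" (T).

(A): Parsed as ~(((~R <-> U) -> M) nor U)

~R = ~F = T
~R <-> U = T <-> F = F
(~R <-> U) -> M = F -> T = T
((~R <-> U) -> M) nor U = T nor F = F
~(((~R <-> U) -> M) nor U) = ~F = T
So (A) is true.

(B): Parsed as ~U & (M -> (R <-> (~M -> ~U)))

~U = ~F = T
~M = ~T = F
~U = ~F = T
~M -> ~U = F -> T = T
R <-> (~M -> ~U) = F <-> T = F
M -> (R <-> (~M -> ~U)) = T -> F = F
~U & (M -> (R <-> (~M -> ~U))) = T & F = F
So (B) is false.

(A) True; (B) False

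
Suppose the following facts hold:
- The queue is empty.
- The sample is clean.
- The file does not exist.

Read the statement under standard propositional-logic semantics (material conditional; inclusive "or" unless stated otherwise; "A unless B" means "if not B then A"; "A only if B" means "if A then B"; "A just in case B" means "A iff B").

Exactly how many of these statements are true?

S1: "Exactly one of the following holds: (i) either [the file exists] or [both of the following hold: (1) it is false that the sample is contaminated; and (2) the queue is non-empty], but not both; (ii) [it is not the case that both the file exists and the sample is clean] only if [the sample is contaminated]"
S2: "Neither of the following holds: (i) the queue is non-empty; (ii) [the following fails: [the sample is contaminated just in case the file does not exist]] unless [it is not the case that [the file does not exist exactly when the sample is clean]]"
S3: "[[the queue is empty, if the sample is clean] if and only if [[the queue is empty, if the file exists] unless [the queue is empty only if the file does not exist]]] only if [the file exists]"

0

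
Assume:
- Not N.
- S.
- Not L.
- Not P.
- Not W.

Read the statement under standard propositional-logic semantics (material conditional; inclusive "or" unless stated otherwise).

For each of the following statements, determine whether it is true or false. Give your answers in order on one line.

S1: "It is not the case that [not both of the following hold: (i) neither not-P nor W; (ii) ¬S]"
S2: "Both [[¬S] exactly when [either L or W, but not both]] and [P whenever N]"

S1 F, S2 T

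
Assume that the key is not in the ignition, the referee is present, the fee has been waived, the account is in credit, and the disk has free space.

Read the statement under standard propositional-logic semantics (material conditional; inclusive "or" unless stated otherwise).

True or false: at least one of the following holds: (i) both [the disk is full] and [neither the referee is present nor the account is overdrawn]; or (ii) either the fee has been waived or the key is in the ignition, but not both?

true

Let U = "the disk is full" (False), Q = "the referee is present" (True), S = "the account is overdrawn" (False), R = "the fee has been waived" (True), P = "the key is in the ignition" (False).
This is (U and (Q nor S)) or (R xor P).

Q nor S = True nor False = False
U and (Q nor S) = False and False = False
R xor P = True xor False = True
(U and (Q nor S)) or (R xor P) = False or True = True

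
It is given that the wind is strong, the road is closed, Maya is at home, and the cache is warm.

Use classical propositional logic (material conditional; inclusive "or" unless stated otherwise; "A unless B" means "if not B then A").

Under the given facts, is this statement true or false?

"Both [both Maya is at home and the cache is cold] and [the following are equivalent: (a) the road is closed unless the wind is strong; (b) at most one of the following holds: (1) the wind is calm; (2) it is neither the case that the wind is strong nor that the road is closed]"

false

Let M = "Maya is at home" (True), N = "the cache is warm" (True), W = "the road is closed" (True), G = "the wind is strong" (True).
Formalization: (M and not N) and ((W or G) iff (not G nand (G nor W)))

not N = not True = False
M and not N = True and False = False
W or G = True or True = True
not G = not True = False
G nor W = True nor True = False
not G nand (G nor W) = False nand False = True
(W or G) iff (not G nand (G nor W)) = True iff True = True
(M and not N) and ((W or G) iff (not G nand (G nor W))) = False and True = False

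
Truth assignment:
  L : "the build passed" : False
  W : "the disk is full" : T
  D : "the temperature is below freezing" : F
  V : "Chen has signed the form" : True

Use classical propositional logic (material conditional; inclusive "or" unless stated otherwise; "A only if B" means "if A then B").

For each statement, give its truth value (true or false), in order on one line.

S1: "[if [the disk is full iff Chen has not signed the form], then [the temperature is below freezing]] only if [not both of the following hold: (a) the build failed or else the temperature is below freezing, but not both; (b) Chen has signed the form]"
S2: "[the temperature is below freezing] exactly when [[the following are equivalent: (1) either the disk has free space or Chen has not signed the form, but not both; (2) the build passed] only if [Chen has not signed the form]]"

S1 F, S2 T

S1: This is ((W iff not V) -> D) -> ((not L xor D) nand V).

not V = not True = False
W iff not V = True iff False = False
(W iff not V) -> D = False -> False = True
not L = not False = True
not L xor D = True xor False = True
(not L xor D) nand V = True nand True = False
((W iff not V) -> D) -> ((not L xor D) nand V) = True -> False = False
Hence S1 is false.

S2: Formalization: D iff (((not W xor not V) iff L) -> not V)

not W = not True = False
not V = not True = False
not W xor not V = False xor False = False
(not W xor not V) iff L = False iff False = True
not V = not True = False
((not W xor not V) iff L) -> not V = True -> False = False
D iff (((not W xor not V) iff L) -> not V) = False iff False = True
Thus S2 is true.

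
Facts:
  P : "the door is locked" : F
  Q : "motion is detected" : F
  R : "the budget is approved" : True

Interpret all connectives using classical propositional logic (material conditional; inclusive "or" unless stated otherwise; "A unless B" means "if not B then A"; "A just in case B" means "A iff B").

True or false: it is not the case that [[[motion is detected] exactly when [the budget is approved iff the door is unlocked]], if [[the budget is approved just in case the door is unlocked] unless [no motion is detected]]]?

Values: R=True, P=False, Q=False.
In symbols: not (((R iff not P) or not Q) -> (Q iff (R iff not P)))

not P = not False = True
R iff not P = True iff True = True
not Q = not False = True
(R iff not P) or not Q = True or True = True
not P = not False = True
R iff not P = True iff True = True
Q iff (R iff not P) = False iff True = False
((R iff not P) or not Q) -> (Q iff (R iff not P)) = True -> False = False
not (((R iff not P) or not Q) -> (Q iff (R iff not P))) = not False = True

True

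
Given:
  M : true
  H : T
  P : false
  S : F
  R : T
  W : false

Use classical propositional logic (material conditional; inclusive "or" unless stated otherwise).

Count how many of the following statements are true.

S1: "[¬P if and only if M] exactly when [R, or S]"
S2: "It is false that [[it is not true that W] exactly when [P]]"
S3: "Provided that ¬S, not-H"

S1: In symbols: (not P iff M) iff (R or S)

not P = not False = True
not P iff M = True iff True = True
R or S = True or False = True
(not P iff M) iff (R or S) = True iff True = True
Hence S1 is true.

S2: This is not (not W iff P).

not W = not False = True
not W iff P = True iff False = False
not (not W iff P) = not False = True
Hence S2 is true.

S3: Parsed as not S -> not H

not S = not False = True
not H = not True = False
not S -> not H = True -> False = False
Thus S3 is false.

True statements: 2.

2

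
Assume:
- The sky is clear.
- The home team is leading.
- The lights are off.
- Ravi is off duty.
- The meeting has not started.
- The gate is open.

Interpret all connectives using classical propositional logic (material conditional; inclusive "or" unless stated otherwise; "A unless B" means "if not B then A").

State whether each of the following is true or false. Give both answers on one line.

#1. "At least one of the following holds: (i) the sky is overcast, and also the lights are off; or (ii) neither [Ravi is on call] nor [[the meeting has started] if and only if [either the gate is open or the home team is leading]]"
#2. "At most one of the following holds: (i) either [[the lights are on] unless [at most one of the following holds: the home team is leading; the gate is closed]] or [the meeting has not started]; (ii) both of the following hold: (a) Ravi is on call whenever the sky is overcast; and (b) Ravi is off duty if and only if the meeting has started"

Let P = "the sky is overcast" (False), W = "the lights are on" (False), V = "Ravi is on call" (False), K = "the meeting has started" (False), G = "the gate is open" (True), Q = "the home team is leading" (True).

#1: In symbols: (P and not W) or (V nor (K iff (G or Q)))

not W = not False = True
P and not W = False and True = False
G or Q = True or True = True
K iff (G or Q) = False iff True = False
V nor (K iff (G or Q)) = False nor False = True
(P and not W) or (V nor (K iff (G or Q))) = False or True = True
Thus #1 is true.

#2: This is ((W or (Q nand not G)) or not K) nand ((P -> V) and (not V iff K)).

not G = not True = False
Q nand not G = True nand False = True
W or (Q nand not G) = False or True = True
not K = not False = True
(W or (Q nand not G)) or not K = True or True = True
P -> V = False -> False = True
not V = not False = True
not V iff K = True iff False = False
(P -> V) and (not V iff K) = True and False = False
((W or (Q nand not G)) or not K) nand ((P -> V) and (not V iff K)) = True nand False = True
Thus #2 is true.

#1 T / #2 T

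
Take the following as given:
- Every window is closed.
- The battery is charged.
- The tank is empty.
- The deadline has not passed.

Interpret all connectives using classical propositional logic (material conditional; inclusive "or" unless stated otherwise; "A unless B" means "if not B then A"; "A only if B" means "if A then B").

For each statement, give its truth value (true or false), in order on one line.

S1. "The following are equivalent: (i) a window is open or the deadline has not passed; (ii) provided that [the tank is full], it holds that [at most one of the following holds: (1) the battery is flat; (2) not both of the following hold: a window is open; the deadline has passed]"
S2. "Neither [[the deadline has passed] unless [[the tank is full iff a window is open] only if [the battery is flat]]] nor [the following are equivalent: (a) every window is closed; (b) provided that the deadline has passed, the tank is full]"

S1 true / S2 false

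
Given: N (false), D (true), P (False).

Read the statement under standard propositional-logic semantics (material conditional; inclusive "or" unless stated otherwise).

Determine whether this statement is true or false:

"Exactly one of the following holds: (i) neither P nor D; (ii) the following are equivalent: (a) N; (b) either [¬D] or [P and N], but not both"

true

Values: P=F, D=T, N=F.
In symbols: (P nor D) xor (N <-> (~D xor (P & N)))

P nor D = F nor T = F
~D = ~T = F
P & N = F & F = F
~D xor (P & N) = F xor F = F
N <-> (~D xor (P & N)) = F <-> F = T
(P nor D) xor (N <-> (~D xor (P & N))) = F xor T = T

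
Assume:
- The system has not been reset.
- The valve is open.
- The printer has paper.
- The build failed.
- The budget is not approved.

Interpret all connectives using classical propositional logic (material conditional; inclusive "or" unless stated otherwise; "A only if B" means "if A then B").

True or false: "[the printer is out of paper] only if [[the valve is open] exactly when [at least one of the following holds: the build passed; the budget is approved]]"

true

Let U = "the printer has paper" (True), R = "the valve is open" (True), P = "the build passed" (False), M = "the budget is approved" (False).
Formalization: not U -> (R iff (P or M))

not U = not True = False
P or M = False or False = False
R iff (P or M) = True iff False = False
not U -> (R iff (P or M)) = False -> False = True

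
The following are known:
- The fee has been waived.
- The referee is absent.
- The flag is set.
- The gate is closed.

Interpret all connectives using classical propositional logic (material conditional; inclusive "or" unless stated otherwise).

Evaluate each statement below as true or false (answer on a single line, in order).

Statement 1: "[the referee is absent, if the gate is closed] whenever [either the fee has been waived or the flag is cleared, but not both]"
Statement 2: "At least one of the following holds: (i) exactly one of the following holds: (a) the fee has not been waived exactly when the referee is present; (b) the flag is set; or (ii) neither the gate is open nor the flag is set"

Let W = "the fee has been waived" (T), L = "the flag is set" (T), R = "the gate is open" (F), D = "the referee is present" (F).

Statement 1: Parsed as (W ⊕ ¬L) → (¬R → ¬D)

¬L = ¬T = F
W ⊕ ¬L = T ⊕ F = T
¬R = ¬F = T
¬D = ¬F = T
¬R → ¬D = T → T = T
(W ⊕ ¬L) → (¬R → ¬D) = T → T = T
So Statement 1 is true.

Statement 2: Parsed as ((¬W ↔ D) ⊕ L) ∨ (R ↓ L)

¬W = ¬T = F
¬W ↔ D = F ↔ F = T
(¬W ↔ D) ⊕ L = T ⊕ T = F
R ↓ L = F ↓ T = F
((¬W ↔ D) ⊕ L) ∨ (R ↓ L) = F ∨ F = F
Thus Statement 2 is false.

Statement 1 true, Statement 2 false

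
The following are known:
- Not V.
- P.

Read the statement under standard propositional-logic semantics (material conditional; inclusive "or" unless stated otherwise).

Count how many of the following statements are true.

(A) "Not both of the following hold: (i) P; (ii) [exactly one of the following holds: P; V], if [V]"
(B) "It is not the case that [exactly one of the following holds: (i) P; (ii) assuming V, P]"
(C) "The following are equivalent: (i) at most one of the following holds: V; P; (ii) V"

(A): This is P ↑ (V → (P ⊕ V)).

P ⊕ V = T ⊕ F = T
V → (P ⊕ V) = F → T = T
P ↑ (V → (P ⊕ V)) = T ↑ T = F
So (A) is false.

(B): This is ¬(P ⊕ (V → P)).

V → P = F → T = T
P ⊕ (V → P) = T ⊕ T = F
¬(P ⊕ (V → P)) = ¬F = T
Hence (B) is true.

(C): In symbols: (V ↑ P) ↔ V

V ↑ P = F ↑ T = T
(V ↑ P) ↔ V = T ↔ F = F
So (C) is false.

1 of the 3 statements is true ((B)).

1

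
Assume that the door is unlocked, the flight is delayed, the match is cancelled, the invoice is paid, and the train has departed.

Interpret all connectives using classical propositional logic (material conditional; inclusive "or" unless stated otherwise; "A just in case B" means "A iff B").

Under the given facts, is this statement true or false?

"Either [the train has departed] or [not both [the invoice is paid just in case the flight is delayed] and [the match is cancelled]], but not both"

True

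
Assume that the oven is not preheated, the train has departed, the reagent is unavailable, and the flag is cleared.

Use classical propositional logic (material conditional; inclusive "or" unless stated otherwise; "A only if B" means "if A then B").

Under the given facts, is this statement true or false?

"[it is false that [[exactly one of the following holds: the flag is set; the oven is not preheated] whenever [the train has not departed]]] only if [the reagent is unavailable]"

Let L = "the train has departed" (T), D = "the flag is set" (F), S = "the oven is preheated" (F), G = "the reagent is available" (F).
Parsed as ¬(¬L → (D ⊕ ¬S)) → ¬G

¬L = ¬T = F
¬S = ¬F = T
D ⊕ ¬S = F ⊕ T = T
¬L → (D ⊕ ¬S) = F → T = T
¬(¬L → (D ⊕ ¬S)) = ¬T = F
¬G = ¬F = T
¬(¬L → (D ⊕ ¬S)) → ¬G = F → T = T

true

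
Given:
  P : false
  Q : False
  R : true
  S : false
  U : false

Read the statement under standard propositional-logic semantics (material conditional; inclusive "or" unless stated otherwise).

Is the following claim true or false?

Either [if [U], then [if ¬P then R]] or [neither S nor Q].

The statement is true.

Values: U=F, P=F, R=T, S=F, Q=F.
Formalization: (U → (¬P → R)) ∨ (S ↓ Q)

¬P = ¬F = T
¬P → R = T → T = T
U → (¬P → R) = F → T = T
S ↓ Q = F ↓ F = T
(U → (¬P → R)) ∨ (S ↓ Q) = T ∨ T = T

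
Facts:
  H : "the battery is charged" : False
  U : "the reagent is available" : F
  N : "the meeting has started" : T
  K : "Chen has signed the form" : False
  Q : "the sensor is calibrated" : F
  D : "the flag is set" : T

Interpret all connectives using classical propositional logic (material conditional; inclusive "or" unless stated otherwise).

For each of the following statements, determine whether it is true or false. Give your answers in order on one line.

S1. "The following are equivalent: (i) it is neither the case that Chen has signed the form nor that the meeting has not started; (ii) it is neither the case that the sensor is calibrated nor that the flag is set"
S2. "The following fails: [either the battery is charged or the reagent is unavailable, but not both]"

S1 False, S2 False

S1: This is (K nor not N) iff (Q nor D).

not N = not True = False
K nor not N = False nor False = True
Q nor D = False nor True = False
(K nor not N) iff (Q nor D) = True iff False = False
Hence S1 is false.

S2: In symbols: not (H xor not U)

not U = not False = True
H xor not U = False xor True = True
not (H xor not U) = not True = False
So S2 is false.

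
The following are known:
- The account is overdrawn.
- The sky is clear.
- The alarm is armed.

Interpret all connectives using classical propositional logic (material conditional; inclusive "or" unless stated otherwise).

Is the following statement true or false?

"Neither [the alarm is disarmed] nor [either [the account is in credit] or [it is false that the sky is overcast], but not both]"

Let R = "the alarm is armed" (T), P = "the account is overdrawn" (T), Q = "the sky is overcast" (F).
Parsed as ¬R ↓ (¬P ⊕ ¬Q)

¬R = ¬T = F
¬P = ¬T = F
¬Q = ¬F = T
¬P ⊕ ¬Q = F ⊕ T = T
¬R ↓ (¬P ⊕ ¬Q) = F ↓ T = F

False.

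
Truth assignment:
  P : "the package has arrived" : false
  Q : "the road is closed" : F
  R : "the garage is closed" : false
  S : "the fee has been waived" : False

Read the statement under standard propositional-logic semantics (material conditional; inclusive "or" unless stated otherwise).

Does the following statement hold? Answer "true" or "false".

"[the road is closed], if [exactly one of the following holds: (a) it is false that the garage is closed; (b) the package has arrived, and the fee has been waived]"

False

Formalization: (~R xor (P & S)) -> Q

~R = ~F = T
P & S = F & F = F
~R xor (P & S) = T xor F = T
(~R xor (P & S)) -> Q = T -> F = F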